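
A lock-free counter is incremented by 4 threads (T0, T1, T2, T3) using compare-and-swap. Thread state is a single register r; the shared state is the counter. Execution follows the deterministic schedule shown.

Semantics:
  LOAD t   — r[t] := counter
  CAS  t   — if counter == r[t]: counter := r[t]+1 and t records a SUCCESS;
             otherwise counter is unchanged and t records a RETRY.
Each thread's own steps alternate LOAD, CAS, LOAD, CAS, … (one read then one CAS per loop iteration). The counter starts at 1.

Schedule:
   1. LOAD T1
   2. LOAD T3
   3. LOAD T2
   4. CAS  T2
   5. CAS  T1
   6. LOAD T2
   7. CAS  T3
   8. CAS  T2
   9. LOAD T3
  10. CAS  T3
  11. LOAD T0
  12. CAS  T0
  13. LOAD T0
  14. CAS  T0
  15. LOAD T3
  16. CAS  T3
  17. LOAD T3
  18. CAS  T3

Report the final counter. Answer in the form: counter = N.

step 1: T1 LOAD ⇒ load; ctr=1 reg=1
step 2: T3 LOAD ⇒ load; ctr=1 reg=1
step 3: T2 LOAD ⇒ load; ctr=1 reg=1
step 4: T2 CAS ⇒ ok; ctr=2 reg=1
step 5: T1 CAS ⇒ retry; ctr=2 reg=1
step 6: T2 LOAD ⇒ load; ctr=2 reg=2
step 7: T3 CAS ⇒ retry; ctr=2 reg=1
step 8: T2 CAS ⇒ ok; ctr=3 reg=2
step 9: T3 LOAD ⇒ load; ctr=3 reg=3
step 10: T3 CAS ⇒ ok; ctr=4 reg=3
step 11: T0 LOAD ⇒ load; ctr=4 reg=4
step 12: T0 CAS ⇒ ok; ctr=5 reg=4
step 13: T0 LOAD ⇒ load; ctr=5 reg=5
step 14: T0 CAS ⇒ ok; ctr=6 reg=5
step 15: T3 LOAD ⇒ load; ctr=6 reg=6
step 16: T3 CAS ⇒ ok; ctr=7 reg=6
step 17: T3 LOAD ⇒ load; ctr=7 reg=7
step 18: T3 CAS ⇒ ok; ctr=8 reg=7

counter = 8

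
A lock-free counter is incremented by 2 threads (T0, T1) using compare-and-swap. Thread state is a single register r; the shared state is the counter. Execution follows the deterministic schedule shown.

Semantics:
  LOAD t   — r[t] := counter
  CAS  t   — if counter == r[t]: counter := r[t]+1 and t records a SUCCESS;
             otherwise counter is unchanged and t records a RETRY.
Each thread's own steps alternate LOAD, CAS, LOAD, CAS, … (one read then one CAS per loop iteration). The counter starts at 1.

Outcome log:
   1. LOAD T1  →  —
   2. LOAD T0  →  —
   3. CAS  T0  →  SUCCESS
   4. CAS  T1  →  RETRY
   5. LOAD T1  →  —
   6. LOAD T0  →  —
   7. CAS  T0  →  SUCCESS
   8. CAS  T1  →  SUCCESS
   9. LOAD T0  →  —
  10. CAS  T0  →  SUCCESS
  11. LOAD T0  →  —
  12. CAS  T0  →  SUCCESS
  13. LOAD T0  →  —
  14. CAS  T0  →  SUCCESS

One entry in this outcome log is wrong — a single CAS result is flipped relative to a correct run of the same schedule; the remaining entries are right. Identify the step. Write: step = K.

Reference trace:
1. LOAD T1 → mem=1 r[T1]=1 [LOAD]
2. LOAD T0 → mem=1 r[T0]=1 [LOAD]
3. CAS T0 → mem=2 r[T0]=1 [OK]
4. CAS T1 → mem=2 r[T1]=1 [RETRY]
5. LOAD T1 → mem=2 r[T1]=2 [LOAD]
6. LOAD T0 → mem=2 r[T0]=2 [LOAD]
7. CAS T0 → mem=3 r[T0]=2 [OK]
8. CAS T1 → mem=3 r[T1]=2 [RETRY]
9. LOAD T0 → mem=3 r[T0]=3 [LOAD]
10. CAS T0 → mem=4 r[T0]=3 [OK]
11. LOAD T0 → mem=4 r[T0]=4 [LOAD]
12. CAS T0 → mem=5 r[T0]=4 [OK]
13. LOAD T0 → mem=5 r[T0]=5 [LOAD]
14. CAS T0 → mem=6 r[T0]=5 [OK]
Flip is step 8.

step = 8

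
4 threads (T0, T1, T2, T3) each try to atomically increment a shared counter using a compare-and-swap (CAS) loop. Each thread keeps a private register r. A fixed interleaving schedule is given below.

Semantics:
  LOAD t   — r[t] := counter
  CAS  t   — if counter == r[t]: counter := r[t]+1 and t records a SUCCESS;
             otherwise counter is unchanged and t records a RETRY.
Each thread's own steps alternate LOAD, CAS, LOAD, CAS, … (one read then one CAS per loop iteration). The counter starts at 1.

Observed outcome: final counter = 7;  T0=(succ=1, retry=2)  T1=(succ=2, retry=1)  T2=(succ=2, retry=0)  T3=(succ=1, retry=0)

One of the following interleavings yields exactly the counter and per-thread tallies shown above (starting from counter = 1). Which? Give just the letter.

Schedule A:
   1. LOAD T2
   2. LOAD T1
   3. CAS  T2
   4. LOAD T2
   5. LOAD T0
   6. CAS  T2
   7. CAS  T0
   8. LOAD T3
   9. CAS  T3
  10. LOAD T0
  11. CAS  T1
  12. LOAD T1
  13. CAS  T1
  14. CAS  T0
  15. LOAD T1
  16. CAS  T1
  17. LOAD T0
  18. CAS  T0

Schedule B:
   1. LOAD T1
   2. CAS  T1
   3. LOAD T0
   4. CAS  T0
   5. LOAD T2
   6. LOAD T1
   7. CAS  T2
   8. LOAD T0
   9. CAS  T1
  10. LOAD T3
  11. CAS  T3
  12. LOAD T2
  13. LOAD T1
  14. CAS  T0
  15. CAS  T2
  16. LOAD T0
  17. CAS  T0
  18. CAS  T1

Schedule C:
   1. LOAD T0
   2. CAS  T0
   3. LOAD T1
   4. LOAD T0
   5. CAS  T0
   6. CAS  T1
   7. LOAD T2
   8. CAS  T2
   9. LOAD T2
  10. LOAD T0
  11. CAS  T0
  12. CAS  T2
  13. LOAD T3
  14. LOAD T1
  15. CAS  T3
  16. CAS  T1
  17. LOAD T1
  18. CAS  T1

Tracing schedule A:
T2 LOAD — after: cnt=1, r=1 — load
T1 LOAD — after: cnt=1, r=1 — load
T2 CAS — after: cnt=2, r=1 — ok
T2 LOAD — after: cnt=2, r=2 — load
T0 LOAD — after: cnt=2, r=2 — load
T2 CAS — after: cnt=3, r=2 — ok
T0 CAS — after: cnt=3, r=2 — retry
T3 LOAD — after: cnt=3, r=3 — load
T3 CAS — after: cnt=4, r=3 — ok
T0 LOAD — after: cnt=4, r=4 — load
T1 CAS — after: cnt=4, r=1 — retry
T1 LOAD — after: cnt=4, r=4 — load
T1 CAS — after: cnt=5, r=4 — ok
T0 CAS — after: cnt=5, r=4 — retry
T1 LOAD — after: cnt=5, r=5 — load
T1 CAS — after: cnt=6, r=5 — ok
T0 LOAD — after: cnt=6, r=6 — load
T0 CAS — after: cnt=7, r=6 — ok

A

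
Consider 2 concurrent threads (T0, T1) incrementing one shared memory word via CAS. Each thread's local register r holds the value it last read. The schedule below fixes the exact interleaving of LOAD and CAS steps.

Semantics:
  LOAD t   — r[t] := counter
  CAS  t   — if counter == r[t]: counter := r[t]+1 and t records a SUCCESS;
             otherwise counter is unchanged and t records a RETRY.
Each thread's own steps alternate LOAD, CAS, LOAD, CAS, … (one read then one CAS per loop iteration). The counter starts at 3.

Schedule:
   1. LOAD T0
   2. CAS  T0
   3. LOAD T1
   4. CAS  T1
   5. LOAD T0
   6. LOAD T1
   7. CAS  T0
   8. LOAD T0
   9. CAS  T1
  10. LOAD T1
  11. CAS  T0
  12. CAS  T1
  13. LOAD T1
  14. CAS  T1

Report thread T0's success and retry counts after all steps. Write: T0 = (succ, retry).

#1 T0 reads 3
#2 T0 CAS(3→4) writes; counter now 4
#3 T1 reads 4
#4 T1 CAS(4→5) writes; counter now 5
#5 T0 reads 5
#6 T1 reads 5
#7 T0 CAS(5→6) writes; counter now 6
#8 T0 reads 6
#9 T1 CAS(5→6) fails; counter now 6
#10 T1 reads 6
#11 T0 CAS(6→7) writes; counter now 7
#12 T1 CAS(6→7) fails; counter now 7
#13 T1 reads 7
#14 T1 CAS(7→8) writes; counter now 8

T0 = (3, 0)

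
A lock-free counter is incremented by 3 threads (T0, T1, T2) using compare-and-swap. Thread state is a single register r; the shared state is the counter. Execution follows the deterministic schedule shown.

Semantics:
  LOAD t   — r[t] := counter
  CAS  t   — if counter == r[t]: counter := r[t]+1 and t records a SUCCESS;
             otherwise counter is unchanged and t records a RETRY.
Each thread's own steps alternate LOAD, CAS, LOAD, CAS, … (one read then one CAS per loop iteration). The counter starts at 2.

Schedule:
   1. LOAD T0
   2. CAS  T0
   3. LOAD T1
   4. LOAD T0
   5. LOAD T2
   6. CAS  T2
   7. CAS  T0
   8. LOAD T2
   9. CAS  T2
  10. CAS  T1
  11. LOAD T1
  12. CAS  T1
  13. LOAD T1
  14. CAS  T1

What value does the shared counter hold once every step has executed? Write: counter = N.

counter = 7

step 1: T0 LOAD ⇒ load; ctr=2 reg=2
step 2: T0 CAS ⇒ ok; ctr=3 reg=2
step 3: T1 LOAD ⇒ load; ctr=3 reg=3
step 4: T0 LOAD ⇒ load; ctr=3 reg=3
step 5: T2 LOAD ⇒ load; ctr=3 reg=3
step 6: T2 CAS ⇒ ok; ctr=4 reg=3
step 7: T0 CAS ⇒ retry; ctr=4 reg=3
step 8: T2 LOAD ⇒ load; ctr=4 reg=4
step 9: T2 CAS ⇒ ok; ctr=5 reg=4
step 10: T1 CAS ⇒ retry; ctr=5 reg=3
step 11: T1 LOAD ⇒ load; ctr=5 reg=5
step 12: T1 CAS ⇒ ok; ctr=6 reg=5
step 13: T1 LOAD ⇒ load; ctr=6 reg=6
step 14: T1 CAS ⇒ ok; ctr=7 reg=6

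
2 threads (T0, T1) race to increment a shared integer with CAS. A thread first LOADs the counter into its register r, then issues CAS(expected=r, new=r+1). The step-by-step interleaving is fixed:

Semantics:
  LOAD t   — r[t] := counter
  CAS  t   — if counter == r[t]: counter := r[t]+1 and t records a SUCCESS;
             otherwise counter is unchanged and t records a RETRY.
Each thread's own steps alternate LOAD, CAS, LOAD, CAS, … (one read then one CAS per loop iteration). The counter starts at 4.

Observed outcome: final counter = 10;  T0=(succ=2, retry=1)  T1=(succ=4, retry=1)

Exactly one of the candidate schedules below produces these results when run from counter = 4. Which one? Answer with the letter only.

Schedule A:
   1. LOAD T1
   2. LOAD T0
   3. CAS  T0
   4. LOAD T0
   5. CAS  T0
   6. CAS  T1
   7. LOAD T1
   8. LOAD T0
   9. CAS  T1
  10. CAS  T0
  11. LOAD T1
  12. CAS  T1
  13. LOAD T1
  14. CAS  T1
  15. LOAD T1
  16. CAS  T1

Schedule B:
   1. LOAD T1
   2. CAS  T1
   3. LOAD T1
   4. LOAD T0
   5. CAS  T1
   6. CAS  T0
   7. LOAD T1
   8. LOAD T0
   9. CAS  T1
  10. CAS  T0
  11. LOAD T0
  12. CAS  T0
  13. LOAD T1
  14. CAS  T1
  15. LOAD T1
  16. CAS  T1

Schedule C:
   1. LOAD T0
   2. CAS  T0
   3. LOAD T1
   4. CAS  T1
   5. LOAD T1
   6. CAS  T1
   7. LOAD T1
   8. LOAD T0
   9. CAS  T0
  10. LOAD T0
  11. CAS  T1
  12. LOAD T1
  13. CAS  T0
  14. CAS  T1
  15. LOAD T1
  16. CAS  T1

A

Tracing schedule A:
step 1: T1 LOAD ⇒ load; ctr=4 reg=4
step 2: T0 LOAD ⇒ load; ctr=4 reg=4
step 3: T0 CAS ⇒ ok; ctr=5 reg=4
step 4: T0 LOAD ⇒ load; ctr=5 reg=5
step 5: T0 CAS ⇒ ok; ctr=6 reg=5
step 6: T1 CAS ⇒ retry; ctr=6 reg=4
step 7: T1 LOAD ⇒ load; ctr=6 reg=6
step 8: T0 LOAD ⇒ load; ctr=6 reg=6
step 9: T1 CAS ⇒ ok; ctr=7 reg=6
step 10: T0 CAS ⇒ retry; ctr=7 reg=6
step 11: T1 LOAD ⇒ load; ctr=7 reg=7
step 12: T1 CAS ⇒ ok; ctr=8 reg=7
step 13: T1 LOAD ⇒ load; ctr=8 reg=8
step 14: T1 CAS ⇒ ok; ctr=9 reg=8
step 15: T1 LOAD ⇒ load; ctr=9 reg=9
step 16: T1 CAS ⇒ ok; ctr=10 reg=9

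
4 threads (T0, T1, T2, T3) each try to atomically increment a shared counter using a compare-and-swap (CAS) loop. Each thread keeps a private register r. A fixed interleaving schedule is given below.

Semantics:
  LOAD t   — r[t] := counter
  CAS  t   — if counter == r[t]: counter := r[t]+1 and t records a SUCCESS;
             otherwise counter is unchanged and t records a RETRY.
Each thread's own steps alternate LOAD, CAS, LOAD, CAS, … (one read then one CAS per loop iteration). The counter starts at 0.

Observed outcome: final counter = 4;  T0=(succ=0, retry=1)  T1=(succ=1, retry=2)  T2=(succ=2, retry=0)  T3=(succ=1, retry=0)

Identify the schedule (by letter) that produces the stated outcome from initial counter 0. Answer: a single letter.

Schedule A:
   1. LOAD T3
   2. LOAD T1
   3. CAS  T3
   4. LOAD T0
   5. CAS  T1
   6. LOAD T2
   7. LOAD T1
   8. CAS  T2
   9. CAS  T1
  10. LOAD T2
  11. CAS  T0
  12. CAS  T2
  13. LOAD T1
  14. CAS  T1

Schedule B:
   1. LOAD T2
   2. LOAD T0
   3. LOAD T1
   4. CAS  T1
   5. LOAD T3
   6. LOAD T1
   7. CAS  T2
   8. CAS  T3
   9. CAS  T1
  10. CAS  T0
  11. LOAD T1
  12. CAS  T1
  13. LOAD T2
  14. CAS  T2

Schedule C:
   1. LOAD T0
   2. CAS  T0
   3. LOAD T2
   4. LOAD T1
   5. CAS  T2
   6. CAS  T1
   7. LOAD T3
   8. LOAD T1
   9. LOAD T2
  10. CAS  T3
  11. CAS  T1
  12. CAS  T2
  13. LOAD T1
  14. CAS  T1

A

Tracing schedule A:
#1 T3 reads 0
#2 T1 reads 0
#3 T3 CAS(0→1) writes; counter now 1
#4 T0 reads 1
#5 T1 CAS(0→1) fails; counter now 1
#6 T2 reads 1
#7 T1 reads 1
#8 T2 CAS(1→2) writes; counter now 2
#9 T1 CAS(1→2) fails; counter now 2
#10 T2 reads 2
#11 T0 CAS(1→2) fails; counter now 2
#12 T2 CAS(2→3) writes; counter now 3
#13 T1 reads 3
#14 T1 CAS(3→4) writes; counter now 4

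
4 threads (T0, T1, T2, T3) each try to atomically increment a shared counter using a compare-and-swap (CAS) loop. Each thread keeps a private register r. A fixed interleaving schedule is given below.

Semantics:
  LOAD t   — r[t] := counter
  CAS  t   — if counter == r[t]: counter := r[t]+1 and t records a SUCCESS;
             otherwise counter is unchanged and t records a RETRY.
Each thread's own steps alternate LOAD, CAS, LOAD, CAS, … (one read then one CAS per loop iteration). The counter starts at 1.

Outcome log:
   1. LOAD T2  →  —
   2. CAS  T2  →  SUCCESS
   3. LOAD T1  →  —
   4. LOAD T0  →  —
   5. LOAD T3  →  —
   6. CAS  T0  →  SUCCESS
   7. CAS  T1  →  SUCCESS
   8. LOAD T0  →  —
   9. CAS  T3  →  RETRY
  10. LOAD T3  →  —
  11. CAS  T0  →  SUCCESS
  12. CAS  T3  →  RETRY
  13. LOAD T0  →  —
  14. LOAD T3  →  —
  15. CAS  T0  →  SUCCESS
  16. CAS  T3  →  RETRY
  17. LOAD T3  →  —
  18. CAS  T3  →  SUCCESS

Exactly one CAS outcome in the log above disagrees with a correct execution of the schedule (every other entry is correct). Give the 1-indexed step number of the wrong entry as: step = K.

step = 7

Correct run:
T2 LOAD — after: cnt=1, r=1 — load
T2 CAS — after: cnt=2, r=1 — ok
T1 LOAD — after: cnt=2, r=2 — load
T0 LOAD — after: cnt=2, r=2 — load
T3 LOAD — after: cnt=2, r=2 — load
T0 CAS — after: cnt=3, r=2 — ok
T1 CAS — after: cnt=3, r=2 — retry
T0 LOAD — after: cnt=3, r=3 — load
T3 CAS — after: cnt=3, r=2 — retry
T3 LOAD — after: cnt=3, r=3 — load
T0 CAS — after: cnt=4, r=3 — ok
T3 CAS — after: cnt=4, r=3 — retry
T0 LOAD — after: cnt=4, r=4 — load
T3 LOAD — after: cnt=4, r=4 — load
T0 CAS — after: cnt=5, r=4 — ok
T3 CAS — after: cnt=5, r=4 — retry
T3 LOAD — after: cnt=5, r=5 — load
T3 CAS — after: cnt=6, r=5 — ok
Mismatch at 7.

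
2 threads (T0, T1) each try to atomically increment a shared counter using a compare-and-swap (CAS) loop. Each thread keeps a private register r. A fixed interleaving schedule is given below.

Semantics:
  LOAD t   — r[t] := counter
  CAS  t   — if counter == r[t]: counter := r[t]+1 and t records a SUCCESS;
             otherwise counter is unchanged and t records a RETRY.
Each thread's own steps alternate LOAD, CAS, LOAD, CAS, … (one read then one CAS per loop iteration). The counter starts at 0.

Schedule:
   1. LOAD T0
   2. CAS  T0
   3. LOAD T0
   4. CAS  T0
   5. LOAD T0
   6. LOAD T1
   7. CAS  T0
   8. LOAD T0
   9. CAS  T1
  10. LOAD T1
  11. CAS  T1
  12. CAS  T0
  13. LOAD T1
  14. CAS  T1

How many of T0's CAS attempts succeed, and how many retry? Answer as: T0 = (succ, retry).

[1] T0.load  rd  (counter 0, T0.r 0)
[2] T0.cas  hit  (counter 1, T0.r 0)
[3] T0.load  rd  (counter 1, T0.r 1)
[4] T0.cas  hit  (counter 2, T0.r 1)
[5] T0.load  rd  (counter 2, T0.r 2)
[6] T1.load  rd  (counter 2, T1.r 2)
[7] T0.cas  hit  (counter 3, T0.r 2)
[8] T0.load  rd  (counter 3, T0.r 3)
[9] T1.cas  miss  (counter 3, T1.r 2)
[10] T1.load  rd  (counter 3, T1.r 3)
[11] T1.cas  hit  (counter 4, T1.r 3)
[12] T0.cas  miss  (counter 4, T0.r 3)
[13] T1.load  rd  (counter 4, T1.r 4)
[14] T1.cas  hit  (counter 5, T1.r 4)

T0 = (3, 1)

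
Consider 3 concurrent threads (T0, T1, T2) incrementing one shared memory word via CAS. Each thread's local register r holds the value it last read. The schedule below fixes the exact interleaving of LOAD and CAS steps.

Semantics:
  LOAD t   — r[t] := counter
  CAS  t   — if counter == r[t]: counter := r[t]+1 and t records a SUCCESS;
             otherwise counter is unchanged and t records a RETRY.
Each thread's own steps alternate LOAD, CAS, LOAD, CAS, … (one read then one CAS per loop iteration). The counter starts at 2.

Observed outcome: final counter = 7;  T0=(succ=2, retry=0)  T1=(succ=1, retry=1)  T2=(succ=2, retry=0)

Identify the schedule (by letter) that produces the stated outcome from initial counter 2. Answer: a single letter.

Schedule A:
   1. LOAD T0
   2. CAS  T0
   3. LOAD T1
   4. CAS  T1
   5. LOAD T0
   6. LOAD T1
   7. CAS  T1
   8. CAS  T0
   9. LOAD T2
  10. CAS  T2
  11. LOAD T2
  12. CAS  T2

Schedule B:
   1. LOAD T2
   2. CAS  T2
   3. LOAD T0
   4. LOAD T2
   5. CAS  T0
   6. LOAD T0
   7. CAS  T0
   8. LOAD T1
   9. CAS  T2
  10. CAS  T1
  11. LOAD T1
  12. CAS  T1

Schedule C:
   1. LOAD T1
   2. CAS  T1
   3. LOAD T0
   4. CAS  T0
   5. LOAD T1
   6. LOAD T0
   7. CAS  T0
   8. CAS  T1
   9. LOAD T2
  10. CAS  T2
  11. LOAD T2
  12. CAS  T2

C

Tracing schedule C:
[1] T1.load  rd  (counter 2, T1.r 2)
[2] T1.cas  hit  (counter 3, T1.r 2)
[3] T0.load  rd  (counter 3, T0.r 3)
[4] T0.cas  hit  (counter 4, T0.r 3)
[5] T1.load  rd  (counter 4, T1.r 4)
[6] T0.load  rd  (counter 4, T0.r 4)
[7] T0.cas  hit  (counter 5, T0.r 4)
[8] T1.cas  miss  (counter 5, T1.r 4)
[9] T2.load  rd  (counter 5, T2.r 5)
[10] T2.cas  hit  (counter 6, T2.r 5)
[11] T2.load  rd  (counter 6, T2.r 6)
[12] T2.cas  hit  (counter 7, T2.r 6)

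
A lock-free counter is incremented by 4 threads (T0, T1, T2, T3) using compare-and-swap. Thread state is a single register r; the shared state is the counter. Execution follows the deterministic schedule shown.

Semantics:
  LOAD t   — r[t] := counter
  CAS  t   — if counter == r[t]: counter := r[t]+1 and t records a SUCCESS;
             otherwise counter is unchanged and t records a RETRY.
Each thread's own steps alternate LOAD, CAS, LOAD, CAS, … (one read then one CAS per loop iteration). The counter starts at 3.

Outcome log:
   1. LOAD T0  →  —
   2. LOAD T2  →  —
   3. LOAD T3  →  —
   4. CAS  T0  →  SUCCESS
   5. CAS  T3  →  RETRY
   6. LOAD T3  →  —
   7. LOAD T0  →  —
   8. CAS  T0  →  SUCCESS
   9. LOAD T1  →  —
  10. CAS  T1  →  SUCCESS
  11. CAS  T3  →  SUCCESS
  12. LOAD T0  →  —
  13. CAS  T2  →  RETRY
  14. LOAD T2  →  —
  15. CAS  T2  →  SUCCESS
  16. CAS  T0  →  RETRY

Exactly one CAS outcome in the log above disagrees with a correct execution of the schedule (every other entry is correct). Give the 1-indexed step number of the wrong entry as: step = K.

Re-executing:
step 1: T0 LOAD ⇒ load; ctr=3 reg=3
step 2: T2 LOAD ⇒ load; ctr=3 reg=3
step 3: T3 LOAD ⇒ load; ctr=3 reg=3
step 4: T0 CAS ⇒ ok; ctr=4 reg=3
step 5: T3 CAS ⇒ retry; ctr=4 reg=3
step 6: T3 LOAD ⇒ load; ctr=4 reg=4
step 7: T0 LOAD ⇒ load; ctr=4 reg=4
step 8: T0 CAS ⇒ ok; ctr=5 reg=4
step 9: T1 LOAD ⇒ load; ctr=5 reg=5
step 10: T1 CAS ⇒ ok; ctr=6 reg=5
step 11: T3 CAS ⇒ retry; ctr=6 reg=4
step 12: T0 LOAD ⇒ load; ctr=6 reg=6
step 13: T2 CAS ⇒ retry; ctr=6 reg=3
step 14: T2 LOAD ⇒ load; ctr=6 reg=6
step 15: T2 CAS ⇒ ok; ctr=7 reg=6
step 16: T0 CAS ⇒ retry; ctr=7 reg=6
Mismatch at 11.

step = 11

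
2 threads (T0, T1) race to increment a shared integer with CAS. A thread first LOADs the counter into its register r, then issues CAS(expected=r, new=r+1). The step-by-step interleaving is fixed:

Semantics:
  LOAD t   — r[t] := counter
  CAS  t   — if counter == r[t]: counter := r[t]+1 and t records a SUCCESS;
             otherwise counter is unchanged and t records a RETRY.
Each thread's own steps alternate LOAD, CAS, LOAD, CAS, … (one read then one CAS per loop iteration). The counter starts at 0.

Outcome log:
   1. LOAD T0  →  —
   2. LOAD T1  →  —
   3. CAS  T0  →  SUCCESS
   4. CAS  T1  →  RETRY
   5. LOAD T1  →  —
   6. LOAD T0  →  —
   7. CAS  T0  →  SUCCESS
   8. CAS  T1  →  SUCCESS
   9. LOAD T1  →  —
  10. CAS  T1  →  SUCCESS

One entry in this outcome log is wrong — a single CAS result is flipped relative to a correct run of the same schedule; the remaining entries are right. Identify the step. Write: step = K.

Re-executing:
   1) LOAD T0:  M=0  r_T0=0
   2) LOAD T1:  M=0  r_T1=0
   3) CAS  T0:  M=1  r_T0=0 ✓
   4) CAS  T1:  M=1  r_T1=0 ✗
   5) LOAD T1:  M=1  r_T1=1
   6) LOAD T0:  M=1  r_T0=1
   7) CAS  T0:  M=2  r_T0=1 ✓
   8) CAS  T1:  M=2  r_T1=1 ✗
   9) LOAD T1:  M=2  r_T1=2
  10) CAS  T1:  M=3  r_T1=2 ✓
Mismatch at 8.

step = 8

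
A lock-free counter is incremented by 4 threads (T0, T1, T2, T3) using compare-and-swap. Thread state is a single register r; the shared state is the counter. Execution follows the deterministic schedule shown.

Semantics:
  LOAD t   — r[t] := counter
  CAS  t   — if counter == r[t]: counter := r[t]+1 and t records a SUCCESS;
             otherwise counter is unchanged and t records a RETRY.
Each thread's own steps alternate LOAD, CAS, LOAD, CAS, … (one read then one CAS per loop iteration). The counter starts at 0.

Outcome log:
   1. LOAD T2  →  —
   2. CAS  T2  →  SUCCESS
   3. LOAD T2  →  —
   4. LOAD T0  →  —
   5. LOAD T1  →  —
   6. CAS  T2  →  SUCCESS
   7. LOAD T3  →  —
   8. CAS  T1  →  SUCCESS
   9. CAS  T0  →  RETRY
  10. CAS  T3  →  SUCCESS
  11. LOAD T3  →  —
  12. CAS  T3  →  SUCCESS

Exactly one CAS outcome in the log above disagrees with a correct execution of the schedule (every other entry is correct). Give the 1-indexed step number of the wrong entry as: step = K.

step = 8

Re-executing:
T2 LOAD — after: cnt=0, r=0 — load
T2 CAS — after: cnt=1, r=0 — ok
T2 LOAD — after: cnt=1, r=1 — load
T0 LOAD — after: cnt=1, r=1 — load
T1 LOAD — after: cnt=1, r=1 — load
T2 CAS — after: cnt=2, r=1 — ok
T3 LOAD — after: cnt=2, r=2 — load
T1 CAS — after: cnt=2, r=1 — retry
T0 CAS — after: cnt=2, r=1 — retry
T3 CAS — after: cnt=3, r=2 — ok
T3 LOAD — after: cnt=3, r=3 — load
T3 CAS — after: cnt=4, r=3 — ok
Flip is step 8.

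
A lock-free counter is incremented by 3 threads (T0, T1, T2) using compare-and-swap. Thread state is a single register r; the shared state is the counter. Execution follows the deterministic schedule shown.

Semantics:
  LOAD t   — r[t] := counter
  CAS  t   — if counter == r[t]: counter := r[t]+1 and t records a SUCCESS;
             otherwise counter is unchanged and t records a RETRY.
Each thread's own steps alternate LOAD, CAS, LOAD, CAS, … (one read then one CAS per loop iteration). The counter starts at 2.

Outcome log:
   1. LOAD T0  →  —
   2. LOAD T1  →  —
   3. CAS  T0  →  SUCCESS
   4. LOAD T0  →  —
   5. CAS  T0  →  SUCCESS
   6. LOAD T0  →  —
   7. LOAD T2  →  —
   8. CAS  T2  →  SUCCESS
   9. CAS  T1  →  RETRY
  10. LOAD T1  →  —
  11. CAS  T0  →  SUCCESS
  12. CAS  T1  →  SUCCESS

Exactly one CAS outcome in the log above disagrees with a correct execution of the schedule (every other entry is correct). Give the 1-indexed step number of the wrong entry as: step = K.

Re-executing:
T0 LOAD — after: cnt=2, r=2 — load
T1 LOAD — after: cnt=2, r=2 — load
T0 CAS — after: cnt=3, r=2 — ok
T0 LOAD — after: cnt=3, r=3 — load
T0 CAS — after: cnt=4, r=3 — ok
T0 LOAD — after: cnt=4, r=4 — load
T2 LOAD — after: cnt=4, r=4 — load
T2 CAS — after: cnt=5, r=4 — ok
T1 CAS — after: cnt=5, r=2 — retry
T1 LOAD — after: cnt=5, r=5 — load
T0 CAS — after: cnt=5, r=4 — retry
T1 CAS — after: cnt=6, r=5 — ok
Mismatch at 11.

step = 11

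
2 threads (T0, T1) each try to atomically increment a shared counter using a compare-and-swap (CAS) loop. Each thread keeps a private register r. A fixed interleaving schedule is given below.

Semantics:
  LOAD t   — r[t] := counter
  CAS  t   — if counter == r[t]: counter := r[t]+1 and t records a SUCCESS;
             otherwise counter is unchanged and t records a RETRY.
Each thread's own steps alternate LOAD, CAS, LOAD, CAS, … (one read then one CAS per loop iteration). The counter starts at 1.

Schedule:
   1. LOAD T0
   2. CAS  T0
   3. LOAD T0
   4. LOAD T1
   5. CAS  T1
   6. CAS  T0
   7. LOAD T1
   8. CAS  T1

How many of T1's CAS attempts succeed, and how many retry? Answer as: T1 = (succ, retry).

T1 = (2, 0)

1. LOAD T0 → mem=1 r[T0]=1 [LOAD]
2. CAS T0 → mem=2 r[T0]=1 [OK]
3. LOAD T0 → mem=2 r[T0]=2 [LOAD]
4. LOAD T1 → mem=2 r[T1]=2 [LOAD]
5. CAS T1 → mem=3 r[T1]=2 [OK]
6. CAS T0 → mem=3 r[T0]=2 [RETRY]
7. LOAD T1 → mem=3 r[T1]=3 [LOAD]
8. CAS T1 → mem=4 r[T1]=3 [OK]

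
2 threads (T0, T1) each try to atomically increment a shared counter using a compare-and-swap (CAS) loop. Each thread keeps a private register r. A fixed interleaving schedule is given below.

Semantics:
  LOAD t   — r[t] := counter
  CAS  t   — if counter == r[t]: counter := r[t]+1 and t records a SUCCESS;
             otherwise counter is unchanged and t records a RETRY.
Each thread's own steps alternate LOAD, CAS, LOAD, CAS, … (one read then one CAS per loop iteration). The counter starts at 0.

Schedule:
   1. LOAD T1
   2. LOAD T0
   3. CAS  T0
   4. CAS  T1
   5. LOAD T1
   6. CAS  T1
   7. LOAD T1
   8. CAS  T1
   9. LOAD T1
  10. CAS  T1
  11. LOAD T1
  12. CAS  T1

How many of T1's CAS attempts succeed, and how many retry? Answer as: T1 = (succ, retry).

1. LOAD T1 → mem=0 r[T1]=0 [LOAD]
2. LOAD T0 → mem=0 r[T0]=0 [LOAD]
3. CAS T0 → mem=1 r[T0]=0 [OK]
4. CAS T1 → mem=1 r[T1]=0 [RETRY]
5. LOAD T1 → mem=1 r[T1]=1 [LOAD]
6. CAS T1 → mem=2 r[T1]=1 [OK]
7. LOAD T1 → mem=2 r[T1]=2 [LOAD]
8. CAS T1 → mem=3 r[T1]=2 [OK]
9. LOAD T1 → mem=3 r[T1]=3 [LOAD]
10. CAS T1 → mem=4 r[T1]=3 [OK]
11. LOAD T1 → mem=4 r[T1]=4 [LOAD]
12. CAS T1 → mem=5 r[T1]=4 [OK]

T1 = (4, 1)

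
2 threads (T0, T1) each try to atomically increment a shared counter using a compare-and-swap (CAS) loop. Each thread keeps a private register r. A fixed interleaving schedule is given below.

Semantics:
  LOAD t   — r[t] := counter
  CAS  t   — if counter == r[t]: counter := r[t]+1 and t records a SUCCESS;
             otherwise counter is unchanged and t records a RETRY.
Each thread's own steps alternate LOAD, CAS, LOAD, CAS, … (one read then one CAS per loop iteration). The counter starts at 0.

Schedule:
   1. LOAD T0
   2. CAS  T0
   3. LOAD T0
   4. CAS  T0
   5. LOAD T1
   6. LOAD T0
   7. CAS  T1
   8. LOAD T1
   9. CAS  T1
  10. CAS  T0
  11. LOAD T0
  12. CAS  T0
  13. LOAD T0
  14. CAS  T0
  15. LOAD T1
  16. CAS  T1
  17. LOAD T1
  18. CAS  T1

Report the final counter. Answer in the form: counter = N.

step 1: T0 LOAD ⇒ load; ctr=0 reg=0
step 2: T0 CAS ⇒ ok; ctr=1 reg=0
step 3: T0 LOAD ⇒ load; ctr=1 reg=1
step 4: T0 CAS ⇒ ok; ctr=2 reg=1
step 5: T1 LOAD ⇒ load; ctr=2 reg=2
step 6: T0 LOAD ⇒ load; ctr=2 reg=2
step 7: T1 CAS ⇒ ok; ctr=3 reg=2
step 8: T1 LOAD ⇒ load; ctr=3 reg=3
step 9: T1 CAS ⇒ ok; ctr=4 reg=3
step 10: T0 CAS ⇒ retry; ctr=4 reg=2
step 11: T0 LOAD ⇒ load; ctr=4 reg=4
step 12: T0 CAS ⇒ ok; ctr=5 reg=4
step 13: T0 LOAD ⇒ load; ctr=5 reg=5
step 14: T0 CAS ⇒ ok; ctr=6 reg=5
step 15: T1 LOAD ⇒ load; ctr=6 reg=6
step 16: T1 CAS ⇒ ok; ctr=7 reg=6
step 17: T1 LOAD ⇒ load; ctr=7 reg=7
step 18: T1 CAS ⇒ ok; ctr=8 reg=7

counter = 8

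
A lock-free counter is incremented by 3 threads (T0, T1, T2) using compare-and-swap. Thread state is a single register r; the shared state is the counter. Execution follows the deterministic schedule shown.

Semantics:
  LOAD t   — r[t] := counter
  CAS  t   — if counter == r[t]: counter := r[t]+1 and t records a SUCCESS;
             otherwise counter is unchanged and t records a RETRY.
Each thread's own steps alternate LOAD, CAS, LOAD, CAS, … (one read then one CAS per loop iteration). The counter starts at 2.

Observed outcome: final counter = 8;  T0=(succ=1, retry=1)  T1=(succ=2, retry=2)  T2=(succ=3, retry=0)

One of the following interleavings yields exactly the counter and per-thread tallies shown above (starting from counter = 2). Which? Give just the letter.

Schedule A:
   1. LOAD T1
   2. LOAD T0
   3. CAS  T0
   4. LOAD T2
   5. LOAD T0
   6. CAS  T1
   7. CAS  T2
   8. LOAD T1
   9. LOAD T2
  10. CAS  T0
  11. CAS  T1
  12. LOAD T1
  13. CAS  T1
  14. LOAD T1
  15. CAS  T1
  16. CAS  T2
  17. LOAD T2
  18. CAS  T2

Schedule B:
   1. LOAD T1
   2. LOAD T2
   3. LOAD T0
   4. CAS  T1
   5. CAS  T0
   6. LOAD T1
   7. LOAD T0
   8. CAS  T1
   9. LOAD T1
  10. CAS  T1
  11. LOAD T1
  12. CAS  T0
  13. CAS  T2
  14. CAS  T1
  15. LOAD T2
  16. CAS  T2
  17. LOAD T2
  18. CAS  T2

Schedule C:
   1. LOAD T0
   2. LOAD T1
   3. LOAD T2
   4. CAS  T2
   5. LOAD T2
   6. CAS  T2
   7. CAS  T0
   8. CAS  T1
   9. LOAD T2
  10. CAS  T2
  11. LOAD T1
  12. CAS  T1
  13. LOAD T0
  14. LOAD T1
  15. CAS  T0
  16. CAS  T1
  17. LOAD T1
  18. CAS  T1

C

Simulating candidate C:
step 1: T0 LOAD ⇒ load; ctr=2 reg=2
step 2: T1 LOAD ⇒ load; ctr=2 reg=2
step 3: T2 LOAD ⇒ load; ctr=2 reg=2
step 4: T2 CAS ⇒ ok; ctr=3 reg=2
step 5: T2 LOAD ⇒ load; ctr=3 reg=3
step 6: T2 CAS ⇒ ok; ctr=4 reg=3
step 7: T0 CAS ⇒ retry; ctr=4 reg=2
step 8: T1 CAS ⇒ retry; ctr=4 reg=2
step 9: T2 LOAD ⇒ load; ctr=4 reg=4
step 10: T2 CAS ⇒ ok; ctr=5 reg=4
step 11: T1 LOAD ⇒ load; ctr=5 reg=5
step 12: T1 CAS ⇒ ok; ctr=6 reg=5
step 13: T0 LOAD ⇒ load; ctr=6 reg=6
step 14: T1 LOAD ⇒ load; ctr=6 reg=6
step 15: T0 CAS ⇒ ok; ctr=7 reg=6
step 16: T1 CAS ⇒ retry; ctr=7 reg=6
step 17: T1 LOAD ⇒ load; ctr=7 reg=7
step 18: T1 CAS ⇒ ok; ctr=8 reg=7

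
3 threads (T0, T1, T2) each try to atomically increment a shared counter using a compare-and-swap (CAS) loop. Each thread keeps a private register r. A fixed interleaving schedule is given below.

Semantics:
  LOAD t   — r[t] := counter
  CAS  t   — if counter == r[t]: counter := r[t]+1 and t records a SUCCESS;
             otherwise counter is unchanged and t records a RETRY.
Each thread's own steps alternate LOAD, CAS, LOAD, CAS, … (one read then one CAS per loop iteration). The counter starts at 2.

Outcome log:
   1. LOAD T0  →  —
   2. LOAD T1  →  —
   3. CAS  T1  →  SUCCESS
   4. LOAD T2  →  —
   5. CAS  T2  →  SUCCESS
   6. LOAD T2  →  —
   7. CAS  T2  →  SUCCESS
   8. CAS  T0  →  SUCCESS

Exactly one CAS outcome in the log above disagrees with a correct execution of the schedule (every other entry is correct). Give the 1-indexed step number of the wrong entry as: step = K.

Re-executing:
#1 T0 reads 2
#2 T1 reads 2
#3 T1 CAS(2→3) writes; counter now 3
#4 T2 reads 3
#5 T2 CAS(3→4) writes; counter now 4
#6 T2 reads 4
#7 T2 CAS(4→5) writes; counter now 5
#8 T0 CAS(2→3) fails; counter now 5
Mismatch at 8.

step = 8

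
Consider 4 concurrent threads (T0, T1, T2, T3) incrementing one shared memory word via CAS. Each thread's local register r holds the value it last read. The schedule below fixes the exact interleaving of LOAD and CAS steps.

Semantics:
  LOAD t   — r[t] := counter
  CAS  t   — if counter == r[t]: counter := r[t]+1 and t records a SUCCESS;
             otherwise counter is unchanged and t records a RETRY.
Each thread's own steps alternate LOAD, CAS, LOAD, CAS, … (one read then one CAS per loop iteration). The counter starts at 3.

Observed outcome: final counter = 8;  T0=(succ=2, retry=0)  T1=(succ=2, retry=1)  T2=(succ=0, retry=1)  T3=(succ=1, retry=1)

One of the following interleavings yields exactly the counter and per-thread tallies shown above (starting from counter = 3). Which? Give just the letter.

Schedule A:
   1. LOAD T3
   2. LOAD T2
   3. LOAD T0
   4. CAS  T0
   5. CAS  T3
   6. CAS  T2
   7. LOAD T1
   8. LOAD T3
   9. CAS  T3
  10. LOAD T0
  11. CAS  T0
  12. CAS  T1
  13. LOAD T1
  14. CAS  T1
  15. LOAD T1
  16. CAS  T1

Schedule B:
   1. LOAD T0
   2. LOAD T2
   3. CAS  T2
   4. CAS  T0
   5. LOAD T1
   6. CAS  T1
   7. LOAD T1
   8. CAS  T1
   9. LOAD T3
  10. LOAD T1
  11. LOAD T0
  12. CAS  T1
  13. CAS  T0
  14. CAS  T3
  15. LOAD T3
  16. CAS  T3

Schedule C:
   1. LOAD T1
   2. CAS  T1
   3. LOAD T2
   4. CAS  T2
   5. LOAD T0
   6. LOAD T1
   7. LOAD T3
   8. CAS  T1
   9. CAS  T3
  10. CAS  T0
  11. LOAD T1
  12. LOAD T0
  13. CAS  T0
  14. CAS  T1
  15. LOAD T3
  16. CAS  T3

Tracing schedule A:
1. LOAD T3 → mem=3 r[T3]=3 [LOAD]
2. LOAD T2 → mem=3 r[T2]=3 [LOAD]
3. LOAD T0 → mem=3 r[T0]=3 [LOAD]
4. CAS T0 → mem=4 r[T0]=3 [OK]
5. CAS T3 → mem=4 r[T3]=3 [RETRY]
6. CAS T2 → mem=4 r[T2]=3 [RETRY]
7. LOAD T1 → mem=4 r[T1]=4 [LOAD]
8. LOAD T3 → mem=4 r[T3]=4 [LOAD]
9. CAS T3 → mem=5 r[T3]=4 [OK]
10. LOAD T0 → mem=5 r[T0]=5 [LOAD]
11. CAS T0 → mem=6 r[T0]=5 [OK]
12. CAS T1 → mem=6 r[T1]=4 [RETRY]
13. LOAD T1 → mem=6 r[T1]=6 [LOAD]
14. CAS T1 → mem=7 r[T1]=6 [OK]
15. LOAD T1 → mem=7 r[T1]=7 [LOAD]
16. CAS T1 → mem=8 r[T1]=7 [OK]

A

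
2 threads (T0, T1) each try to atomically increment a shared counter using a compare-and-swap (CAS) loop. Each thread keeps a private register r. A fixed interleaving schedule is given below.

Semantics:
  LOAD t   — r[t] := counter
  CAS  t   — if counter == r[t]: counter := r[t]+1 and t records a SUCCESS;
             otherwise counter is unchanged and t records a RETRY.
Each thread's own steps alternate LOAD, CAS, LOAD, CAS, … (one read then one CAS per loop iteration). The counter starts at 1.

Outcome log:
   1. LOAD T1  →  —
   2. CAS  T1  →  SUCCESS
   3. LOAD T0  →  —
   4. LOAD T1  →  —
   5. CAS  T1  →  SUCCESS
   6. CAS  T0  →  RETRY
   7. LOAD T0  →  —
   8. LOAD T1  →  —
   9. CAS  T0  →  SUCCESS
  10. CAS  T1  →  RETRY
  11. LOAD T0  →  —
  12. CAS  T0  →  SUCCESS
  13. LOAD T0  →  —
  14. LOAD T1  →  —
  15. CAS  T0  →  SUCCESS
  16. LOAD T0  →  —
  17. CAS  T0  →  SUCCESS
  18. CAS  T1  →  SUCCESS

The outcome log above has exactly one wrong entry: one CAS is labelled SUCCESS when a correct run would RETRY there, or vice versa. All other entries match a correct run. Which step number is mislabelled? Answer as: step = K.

Reference trace:
T1 LOAD — after: cnt=1, r=1 — load
T1 CAS — after: cnt=2, r=1 — ok
T0 LOAD — after: cnt=2, r=2 — load
T1 LOAD — after: cnt=2, r=2 — load
T1 CAS — after: cnt=3, r=2 — ok
T0 CAS — after: cnt=3, r=2 — retry
T0 LOAD — after: cnt=3, r=3 — load
T1 LOAD — after: cnt=3, r=3 — load
T0 CAS — after: cnt=4, r=3 — ok
T1 CAS — after: cnt=4, r=3 — retry
T0 LOAD — after: cnt=4, r=4 — load
T0 CAS — after: cnt=5, r=4 — ok
T0 LOAD — after: cnt=5, r=5 — load
T1 LOAD — after: cnt=5, r=5 — load
T0 CAS — after: cnt=6, r=5 — ok
T0 LOAD — after: cnt=6, r=6 — load
T0 CAS — after: cnt=7, r=6 — ok
T1 CAS — after: cnt=7, r=5 — retry
Flip is step 18.

step = 18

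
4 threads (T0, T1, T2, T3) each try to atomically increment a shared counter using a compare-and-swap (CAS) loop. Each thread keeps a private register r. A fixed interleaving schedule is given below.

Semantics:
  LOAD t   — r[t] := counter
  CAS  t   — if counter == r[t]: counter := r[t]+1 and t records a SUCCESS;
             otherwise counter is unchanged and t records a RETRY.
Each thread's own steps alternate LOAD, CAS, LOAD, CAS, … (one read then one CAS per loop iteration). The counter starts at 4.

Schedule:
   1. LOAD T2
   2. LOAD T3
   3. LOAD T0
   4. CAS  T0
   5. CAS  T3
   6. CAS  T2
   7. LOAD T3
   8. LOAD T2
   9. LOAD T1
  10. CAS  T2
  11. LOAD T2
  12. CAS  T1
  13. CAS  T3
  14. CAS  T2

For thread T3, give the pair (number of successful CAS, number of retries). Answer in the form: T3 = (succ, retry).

step 1: T2 LOAD ⇒ load; ctr=4 reg=4
step 2: T3 LOAD ⇒ load; ctr=4 reg=4
step 3: T0 LOAD ⇒ load; ctr=4 reg=4
step 4: T0 CAS ⇒ ok; ctr=5 reg=4
step 5: T3 CAS ⇒ retry; ctr=5 reg=4
step 6: T2 CAS ⇒ retry; ctr=5 reg=4
step 7: T3 LOAD ⇒ load; ctr=5 reg=5
step 8: T2 LOAD ⇒ load; ctr=5 reg=5
step 9: T1 LOAD ⇒ load; ctr=5 reg=5
step 10: T2 CAS ⇒ ok; ctr=6 reg=5
step 11: T2 LOAD ⇒ load; ctr=6 reg=6
step 12: T1 CAS ⇒ retry; ctr=6 reg=5
step 13: T3 CAS ⇒ retry; ctr=6 reg=5
step 14: T2 CAS ⇒ ok; ctr=7 reg=6

T3 = (0, 2)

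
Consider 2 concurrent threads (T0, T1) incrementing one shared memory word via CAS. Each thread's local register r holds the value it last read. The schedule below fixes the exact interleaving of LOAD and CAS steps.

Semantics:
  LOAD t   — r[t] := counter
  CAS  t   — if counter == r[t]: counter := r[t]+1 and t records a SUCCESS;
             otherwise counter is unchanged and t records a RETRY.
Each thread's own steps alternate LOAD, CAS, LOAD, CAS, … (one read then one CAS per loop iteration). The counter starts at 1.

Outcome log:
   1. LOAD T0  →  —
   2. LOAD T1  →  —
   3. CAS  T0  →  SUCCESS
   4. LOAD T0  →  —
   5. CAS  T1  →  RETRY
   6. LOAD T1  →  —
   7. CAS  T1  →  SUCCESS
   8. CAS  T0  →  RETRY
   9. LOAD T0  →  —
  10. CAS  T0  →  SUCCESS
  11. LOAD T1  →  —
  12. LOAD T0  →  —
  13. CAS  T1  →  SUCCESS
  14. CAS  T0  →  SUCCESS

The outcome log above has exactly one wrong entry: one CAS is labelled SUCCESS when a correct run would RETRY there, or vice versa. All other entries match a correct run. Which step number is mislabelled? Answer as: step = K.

Correct run:
step 1: T0 LOAD ⇒ load; ctr=1 reg=1
step 2: T1 LOAD ⇒ load; ctr=1 reg=1
step 3: T0 CAS ⇒ ok; ctr=2 reg=1
step 4: T0 LOAD ⇒ load; ctr=2 reg=2
step 5: T1 CAS ⇒ retry; ctr=2 reg=1
step 6: T1 LOAD ⇒ load; ctr=2 reg=2
step 7: T1 CAS ⇒ ok; ctr=3 reg=2
step 8: T0 CAS ⇒ retry; ctr=3 reg=2
step 9: T0 LOAD ⇒ load; ctr=3 reg=3
step 10: T0 CAS ⇒ ok; ctr=4 reg=3
step 11: T1 LOAD ⇒ load; ctr=4 reg=4
step 12: T0 LOAD ⇒ load; ctr=4 reg=4
step 13: T1 CAS ⇒ ok; ctr=5 reg=4
step 14: T0 CAS ⇒ retry; ctr=5 reg=4
Flip is step 14.

step = 14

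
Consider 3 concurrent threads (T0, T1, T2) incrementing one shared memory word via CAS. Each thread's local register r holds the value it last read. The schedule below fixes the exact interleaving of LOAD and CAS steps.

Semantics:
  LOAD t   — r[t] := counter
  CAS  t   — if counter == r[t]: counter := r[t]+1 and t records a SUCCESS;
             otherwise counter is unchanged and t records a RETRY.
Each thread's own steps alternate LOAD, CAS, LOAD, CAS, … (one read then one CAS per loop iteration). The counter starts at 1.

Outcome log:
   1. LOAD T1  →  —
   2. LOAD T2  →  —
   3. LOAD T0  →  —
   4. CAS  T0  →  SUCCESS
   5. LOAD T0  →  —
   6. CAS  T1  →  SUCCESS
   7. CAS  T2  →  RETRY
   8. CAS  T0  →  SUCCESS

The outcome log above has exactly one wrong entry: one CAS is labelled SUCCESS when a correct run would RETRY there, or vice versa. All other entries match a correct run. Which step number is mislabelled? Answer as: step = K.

Reference trace:
T1 LOAD — after: cnt=1, r=1 — load
T2 LOAD — after: cnt=1, r=1 — load
T0 LOAD — after: cnt=1, r=1 — load
T0 CAS — after: cnt=2, r=1 — ok
T0 LOAD — after: cnt=2, r=2 — load
T1 CAS — after: cnt=2, r=1 — retry
T2 CAS — after: cnt=2, r=1 — retry
T0 CAS — after: cnt=3, r=2 — ok
Log disagrees first at step 6.

step = 6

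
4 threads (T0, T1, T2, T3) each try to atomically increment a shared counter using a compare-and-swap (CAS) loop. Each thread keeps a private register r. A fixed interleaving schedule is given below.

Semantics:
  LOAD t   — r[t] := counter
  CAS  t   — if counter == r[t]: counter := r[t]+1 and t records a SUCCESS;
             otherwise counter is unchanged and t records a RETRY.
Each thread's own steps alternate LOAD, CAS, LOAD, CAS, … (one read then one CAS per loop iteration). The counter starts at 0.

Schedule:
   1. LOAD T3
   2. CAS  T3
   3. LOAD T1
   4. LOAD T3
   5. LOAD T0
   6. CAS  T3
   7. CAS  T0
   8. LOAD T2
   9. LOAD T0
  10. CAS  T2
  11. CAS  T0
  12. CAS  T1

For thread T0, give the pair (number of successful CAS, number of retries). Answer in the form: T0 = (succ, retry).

1. LOAD T3 → mem=0 r[T3]=0 [LOAD]
2. CAS T3 → mem=1 r[T3]=0 [OK]
3. LOAD T1 → mem=1 r[T1]=1 [LOAD]
4. LOAD T3 → mem=1 r[T3]=1 [LOAD]
5. LOAD T0 → mem=1 r[T0]=1 [LOAD]
6. CAS T3 → mem=2 r[T3]=1 [OK]
7. CAS T0 → mem=2 r[T0]=1 [RETRY]
8. LOAD T2 → mem=2 r[T2]=2 [LOAD]
9. LOAD T0 → mem=2 r[T0]=2 [LOAD]
10. CAS T2 → mem=3 r[T2]=2 [OK]
11. CAS T0 → mem=3 r[T0]=2 [RETRY]
12. CAS T1 → mem=3 r[T1]=1 [RETRY]

T0 = (0, 2)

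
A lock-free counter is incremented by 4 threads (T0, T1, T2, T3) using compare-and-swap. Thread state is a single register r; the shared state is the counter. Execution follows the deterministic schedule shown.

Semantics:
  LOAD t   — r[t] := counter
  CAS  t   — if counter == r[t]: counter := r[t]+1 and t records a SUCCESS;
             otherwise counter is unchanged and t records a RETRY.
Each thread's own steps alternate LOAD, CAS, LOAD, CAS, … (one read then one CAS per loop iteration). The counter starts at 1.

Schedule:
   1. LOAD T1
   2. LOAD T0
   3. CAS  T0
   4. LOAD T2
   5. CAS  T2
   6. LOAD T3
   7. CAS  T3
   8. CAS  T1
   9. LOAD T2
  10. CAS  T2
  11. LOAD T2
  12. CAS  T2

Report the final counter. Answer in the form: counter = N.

T1 LOAD — after: cnt=1, r=1 — load
T0 LOAD — after: cnt=1, r=1 — load
T0 CAS — after: cnt=2, r=1 — ok
T2 LOAD — after: cnt=2, r=2 — load
T2 CAS — after: cnt=3, r=2 — ok
T3 LOAD — after: cnt=3, r=3 — load
T3 CAS — after: cnt=4, r=3 — ok
T1 CAS — after: cnt=4, r=1 — retry
T2 LOAD — after: cnt=4, r=4 — load
T2 CAS — after: cnt=5, r=4 — ok
T2 LOAD — after: cnt=5, r=5 — load
T2 CAS — after: cnt=6, r=5 — ok

counter = 6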